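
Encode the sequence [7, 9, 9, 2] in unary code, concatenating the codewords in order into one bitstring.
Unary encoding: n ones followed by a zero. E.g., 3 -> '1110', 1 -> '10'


Encode each number as n ones followed by a terminating 0:
  7 -> 11111110 (8 bits)
  9 -> 1111111110 (10 bits)
  9 -> 1111111110 (10 bits)
  2 -> 110 (3 bits)
Total length = 8 + 10 + 10 + 3 = 31 bits.

Unary([7, 9, 9, 2]) = 1111111011111111101111111110110 (31 bits)


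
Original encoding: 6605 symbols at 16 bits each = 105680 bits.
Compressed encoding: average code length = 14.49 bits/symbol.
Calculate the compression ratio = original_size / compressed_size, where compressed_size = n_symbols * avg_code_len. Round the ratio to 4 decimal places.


original_size = n_symbols * orig_bits = 6605 * 16 = 105680 bits
compressed_size = n_symbols * avg_code_len = 6605 * 14.49 = 95706.45 bits
ratio = original_size / compressed_size = 105680 / 95706.45 = 1.1042

Compression ratio = 1.1042


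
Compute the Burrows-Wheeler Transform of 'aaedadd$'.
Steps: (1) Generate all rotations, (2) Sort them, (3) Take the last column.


Rotations (sorted):
  0: $aaedadd -> last char: d
  1: aaedadd$ -> last char: $
  2: add$aaed -> last char: d
  3: aedadd$a -> last char: a
  4: d$aaedad -> last char: d
  5: dadd$aae -> last char: e
  6: dd$aaeda -> last char: a
  7: edadd$aa -> last char: a


BWT = d$dadeaa


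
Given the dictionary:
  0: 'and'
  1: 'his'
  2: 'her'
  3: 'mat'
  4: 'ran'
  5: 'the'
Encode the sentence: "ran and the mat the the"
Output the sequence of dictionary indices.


Look up each word in the dictionary:
  'ran' -> 4
  'and' -> 0
  'the' -> 5
  'mat' -> 3
  'the' -> 5
  'the' -> 5

Encoded: [4, 0, 5, 3, 5, 5]


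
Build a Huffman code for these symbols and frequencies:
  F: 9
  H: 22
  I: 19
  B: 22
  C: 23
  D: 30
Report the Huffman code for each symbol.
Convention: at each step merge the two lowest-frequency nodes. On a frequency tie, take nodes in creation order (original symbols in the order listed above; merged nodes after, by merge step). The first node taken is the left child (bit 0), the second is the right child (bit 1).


Huffman tree construction:
Step 1: Merge F(9) + I(19) = 28
Step 2: Merge H(22) + B(22) = 44
Step 3: Merge C(23) + (F+I)(28) = 51
Step 4: Merge D(30) + (H+B)(44) = 74
Step 5: Merge (C+(F+I))(51) + (D+(H+B))(74) = 125
Read each symbol's code off the tree from the root (left child = 0, right child = 1).

Codes:
  F: 010 (length 3)
  H: 110 (length 3)
  I: 011 (length 3)
  B: 111 (length 3)
  C: 00 (length 2)
  D: 10 (length 2)
Average code length: 322/125 = 2.5760 bits/symbol


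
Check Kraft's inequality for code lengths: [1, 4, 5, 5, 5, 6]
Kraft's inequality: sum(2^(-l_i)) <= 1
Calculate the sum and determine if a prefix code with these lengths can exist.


Sum = 2^(-1) + 2^(-4) + 2^(-5) + 2^(-5) + 2^(-5) + 2^(-6)
    = 0.5 + 0.0625 + 0.03125 + 0.03125 + 0.03125 + 0.015625
    = 43/64 = 0.671875
Since 0.671875 <= 1, Kraft's inequality IS satisfied.
A prefix code with these lengths CAN exist.

Kraft sum = 0.671875. Satisfied.


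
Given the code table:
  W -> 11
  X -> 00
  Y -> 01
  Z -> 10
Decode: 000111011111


Decoding:
00 -> X
01 -> Y
11 -> W
01 -> Y
11 -> W
11 -> W


Result: XYWYWW


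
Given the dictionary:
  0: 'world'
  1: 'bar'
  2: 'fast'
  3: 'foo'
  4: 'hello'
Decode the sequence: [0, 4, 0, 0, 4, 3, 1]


Look up each index in the dictionary:
  0 -> 'world'
  4 -> 'hello'
  0 -> 'world'
  0 -> 'world'
  4 -> 'hello'
  3 -> 'foo'
  1 -> 'bar'

Decoded: "world hello world world hello foo bar"


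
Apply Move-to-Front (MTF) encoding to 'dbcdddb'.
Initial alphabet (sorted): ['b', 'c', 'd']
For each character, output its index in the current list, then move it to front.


MTF encoding:
'd': index 2 in ['b', 'c', 'd'] -> ['d', 'b', 'c']
'b': index 1 in ['d', 'b', 'c'] -> ['b', 'd', 'c']
'c': index 2 in ['b', 'd', 'c'] -> ['c', 'b', 'd']
'd': index 2 in ['c', 'b', 'd'] -> ['d', 'c', 'b']
'd': index 0 in ['d', 'c', 'b'] -> ['d', 'c', 'b']
'd': index 0 in ['d', 'c', 'b'] -> ['d', 'c', 'b']
'b': index 2 in ['d', 'c', 'b'] -> ['b', 'd', 'c']


Output: [2, 1, 2, 2, 0, 0, 2]


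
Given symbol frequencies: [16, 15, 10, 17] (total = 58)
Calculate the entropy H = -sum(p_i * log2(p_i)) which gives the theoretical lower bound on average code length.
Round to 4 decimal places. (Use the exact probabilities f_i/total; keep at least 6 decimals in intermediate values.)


Per-symbol terms -p_i * log2(p_i) with p_i = f_i/58:
  p = 16/58 = 0.275862: log2(p) = -1.857981, -p*log2(p) = 0.512546
  p = 15/58 = 0.258621: log2(p) = -1.951090, -p*log2(p) = 0.504592
  p = 10/58 = 0.172414: log2(p) = -2.536053, -p*log2(p) = 0.437251
  p = 17/58 = 0.293103: log2(p) = -1.770518, -p*log2(p) = 0.518945
H = 0.512546 + 0.504592 + 0.437251 + 0.518945 = 1.973334

H = 1.9733 bits/symbol


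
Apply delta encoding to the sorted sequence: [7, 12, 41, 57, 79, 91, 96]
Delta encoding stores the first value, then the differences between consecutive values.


First value: 7
Deltas:
  12 - 7 = 5
  41 - 12 = 29
  57 - 41 = 16
  79 - 57 = 22
  91 - 79 = 12
  96 - 91 = 5


Delta encoded: [7, 5, 29, 16, 22, 12, 5]


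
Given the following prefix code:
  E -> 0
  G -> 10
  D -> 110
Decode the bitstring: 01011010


Decoding step by step:
Bits 0 -> E
Bits 10 -> G
Bits 110 -> D
Bits 10 -> G


Decoded message: EGDG


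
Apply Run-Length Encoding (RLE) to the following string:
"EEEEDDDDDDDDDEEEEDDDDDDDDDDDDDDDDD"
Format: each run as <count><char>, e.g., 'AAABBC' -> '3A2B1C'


Scanning runs left to right:
  i=0: run of 'E' x 4 -> '4E'
  i=4: run of 'D' x 9 -> '9D'
  i=13: run of 'E' x 4 -> '4E'
  i=17: run of 'D' x 17 -> '17D'

RLE = 4E9D4E17D


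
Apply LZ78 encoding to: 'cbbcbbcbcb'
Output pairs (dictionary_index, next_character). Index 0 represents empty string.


LZ78 encoding steps:
Dictionary: {0: ''}
Step 1: w='' (idx 0), next='c' -> output (0, 'c'), add 'c' as idx 1
Step 2: w='' (idx 0), next='b' -> output (0, 'b'), add 'b' as idx 2
Step 3: w='b' (idx 2), next='c' -> output (2, 'c'), add 'bc' as idx 3
Step 4: w='b' (idx 2), next='b' -> output (2, 'b'), add 'bb' as idx 4
Step 5: w='c' (idx 1), next='b' -> output (1, 'b'), add 'cb' as idx 5
Step 6: w='cb' (idx 5), end of input -> output (5, '')


Encoded: [(0, 'c'), (0, 'b'), (2, 'c'), (2, 'b'), (1, 'b'), (5, '')]


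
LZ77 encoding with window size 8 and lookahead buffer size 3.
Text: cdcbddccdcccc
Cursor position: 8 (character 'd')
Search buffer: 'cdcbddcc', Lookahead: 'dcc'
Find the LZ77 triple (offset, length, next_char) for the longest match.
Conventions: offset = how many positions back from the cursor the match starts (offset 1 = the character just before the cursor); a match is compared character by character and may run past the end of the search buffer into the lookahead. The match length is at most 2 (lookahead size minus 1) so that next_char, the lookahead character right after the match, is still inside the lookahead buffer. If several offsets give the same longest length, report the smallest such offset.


Try each offset into the search buffer:
  offset=1 (pos 7, char 'c'): match length 0
  offset=2 (pos 6, char 'c'): match length 0
  offset=3 (pos 5, char 'd'): match length 2
  offset=4 (pos 4, char 'd'): match length 1
  offset=5 (pos 3, char 'b'): match length 0
  offset=6 (pos 2, char 'c'): match length 0
  offset=7 (pos 1, char 'd'): match length 2
  offset=8 (pos 0, char 'c'): match length 0
Longest match has length 2, found at offsets 3, 7; take the smallest, offset 3.
next_char = character at position 8 + 2 = 10 -> 'c'

Best match: offset=3, length=2 (matching 'dc' starting at position 5)
LZ77 triple: (3, 2, 'c')


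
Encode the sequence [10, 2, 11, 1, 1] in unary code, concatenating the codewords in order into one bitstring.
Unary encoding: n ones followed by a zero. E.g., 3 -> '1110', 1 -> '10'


Encode each number as n ones followed by a terminating 0:
  10 -> 11111111110 (11 bits)
  2 -> 110 (3 bits)
  11 -> 111111111110 (12 bits)
  1 -> 10 (2 bits)
  1 -> 10 (2 bits)
Total length = 11 + 3 + 12 + 2 + 2 = 30 bits.

Unary([10, 2, 11, 1, 1]) = 111111111101101111111111101010 (30 bits)


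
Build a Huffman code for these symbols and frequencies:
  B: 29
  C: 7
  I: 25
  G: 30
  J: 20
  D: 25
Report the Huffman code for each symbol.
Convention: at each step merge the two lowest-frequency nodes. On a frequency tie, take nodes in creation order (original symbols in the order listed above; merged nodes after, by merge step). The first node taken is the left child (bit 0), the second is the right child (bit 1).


Huffman tree construction:
Step 1: Merge C(7) + J(20) = 27
Step 2: Merge I(25) + D(25) = 50
Step 3: Merge (C+J)(27) + B(29) = 56
Step 4: Merge G(30) + (I+D)(50) = 80
Step 5: Merge ((C+J)+B)(56) + (G+(I+D))(80) = 136
Read each symbol's code off the tree from the root (left child = 0, right child = 1).

Codes:
  B: 01 (length 2)
  C: 000 (length 3)
  I: 110 (length 3)
  G: 10 (length 2)
  J: 001 (length 3)
  D: 111 (length 3)
Average code length: 349/136 = 2.5662 bits/symbol


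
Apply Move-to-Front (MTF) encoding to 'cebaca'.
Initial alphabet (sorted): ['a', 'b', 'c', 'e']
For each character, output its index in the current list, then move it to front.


MTF encoding:
'c': index 2 in ['a', 'b', 'c', 'e'] -> ['c', 'a', 'b', 'e']
'e': index 3 in ['c', 'a', 'b', 'e'] -> ['e', 'c', 'a', 'b']
'b': index 3 in ['e', 'c', 'a', 'b'] -> ['b', 'e', 'c', 'a']
'a': index 3 in ['b', 'e', 'c', 'a'] -> ['a', 'b', 'e', 'c']
'c': index 3 in ['a', 'b', 'e', 'c'] -> ['c', 'a', 'b', 'e']
'a': index 1 in ['c', 'a', 'b', 'e'] -> ['a', 'c', 'b', 'e']


Output: [2, 3, 3, 3, 3, 1]


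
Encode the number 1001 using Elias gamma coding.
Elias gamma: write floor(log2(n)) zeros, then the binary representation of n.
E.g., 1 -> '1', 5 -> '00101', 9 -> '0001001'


num_bits = floor(log2(1001)) + 1 = 10
leading_zeros = num_bits - 1 = 9
binary(1001) = 1111101001

Elias gamma(1001) = '000000000' + '1111101001' = 0000000001111101001 (19 bits)


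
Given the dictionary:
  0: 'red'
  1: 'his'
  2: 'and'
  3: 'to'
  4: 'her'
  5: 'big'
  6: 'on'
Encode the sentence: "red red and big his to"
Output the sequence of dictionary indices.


Look up each word in the dictionary:
  'red' -> 0
  'red' -> 0
  'and' -> 2
  'big' -> 5
  'his' -> 1
  'to' -> 3

Encoded: [0, 0, 2, 5, 1, 3]


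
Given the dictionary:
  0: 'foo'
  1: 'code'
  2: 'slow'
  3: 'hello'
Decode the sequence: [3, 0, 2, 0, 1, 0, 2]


Look up each index in the dictionary:
  3 -> 'hello'
  0 -> 'foo'
  2 -> 'slow'
  0 -> 'foo'
  1 -> 'code'
  0 -> 'foo'
  2 -> 'slow'

Decoded: "hello foo slow foo code foo slow"


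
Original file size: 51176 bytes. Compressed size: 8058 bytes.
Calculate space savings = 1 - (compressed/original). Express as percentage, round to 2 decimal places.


ratio = compressed/original = 8058/51176 = 0.157457
savings = 1 - ratio = 1 - 0.157457 = 0.842543
as a percentage: 0.842543 * 100 = 84.25%

Space savings = 1 - 8058/51176 = 84.25%


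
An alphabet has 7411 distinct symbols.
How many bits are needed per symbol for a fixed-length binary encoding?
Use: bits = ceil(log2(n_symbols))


log2(7411) = 12.8555
Bracket: 2^12 = 4096 < 7411 <= 2^13 = 8192
So ceil(log2(7411)) = 13

bits = ceil(log2(7411)) = ceil(12.8555) = 13 bits


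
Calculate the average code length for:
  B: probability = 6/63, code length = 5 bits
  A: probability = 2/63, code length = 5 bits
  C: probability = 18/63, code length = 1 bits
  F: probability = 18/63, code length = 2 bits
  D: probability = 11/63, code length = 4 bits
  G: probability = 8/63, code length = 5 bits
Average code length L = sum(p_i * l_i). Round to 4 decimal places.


Weighted contributions p_i * l_i:
  B: (6/63) * 5 = 30/63
  A: (2/63) * 5 = 10/63
  C: (18/63) * 1 = 18/63
  F: (18/63) * 2 = 36/63
  D: (11/63) * 4 = 44/63
  G: (8/63) * 5 = 40/63
Sum = (30 + 10 + 18 + 36 + 44 + 40)/63 = 178/63

L = 178/63 = 2.8254 bits/symbol


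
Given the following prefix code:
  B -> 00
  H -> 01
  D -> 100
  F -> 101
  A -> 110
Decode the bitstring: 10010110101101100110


Decoding step by step:
Bits 100 -> D
Bits 101 -> F
Bits 101 -> F
Bits 01 -> H
Bits 101 -> F
Bits 100 -> D
Bits 110 -> A


Decoded message: DFFHFDA


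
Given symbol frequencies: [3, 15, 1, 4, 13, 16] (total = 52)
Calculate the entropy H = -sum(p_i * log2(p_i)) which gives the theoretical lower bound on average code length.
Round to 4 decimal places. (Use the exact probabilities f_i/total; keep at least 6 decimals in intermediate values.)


Per-symbol terms -p_i * log2(p_i) with p_i = f_i/52:
  p = 3/52 = 0.057692: log2(p) = -4.115477, -p*log2(p) = 0.237431
  p = 15/52 = 0.288462: log2(p) = -1.793549, -p*log2(p) = 0.517370
  p = 1/52 = 0.019231: log2(p) = -5.700440, -p*log2(p) = 0.109624
  p = 4/52 = 0.076923: log2(p) = -3.700440, -p*log2(p) = 0.284649
  p = 13/52 = 0.250000: log2(p) = -2.000000, -p*log2(p) = 0.500000
  p = 16/52 = 0.307692: log2(p) = -1.700440, -p*log2(p) = 0.523212
H = 0.237431 + 0.517370 + 0.109624 + 0.284649 + 0.500000 + 0.523212 = 2.172286

H = 2.1723 bits/symbol


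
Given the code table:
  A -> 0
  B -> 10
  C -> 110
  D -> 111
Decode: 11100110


Decoding:
111 -> D
0 -> A
0 -> A
110 -> C


Result: DAAC


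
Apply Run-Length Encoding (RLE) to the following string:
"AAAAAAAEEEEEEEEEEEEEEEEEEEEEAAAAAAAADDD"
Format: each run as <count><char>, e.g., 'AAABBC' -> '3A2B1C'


Scanning runs left to right:
  i=0: run of 'A' x 7 -> '7A'
  i=7: run of 'E' x 21 -> '21E'
  i=28: run of 'A' x 8 -> '8A'
  i=36: run of 'D' x 3 -> '3D'

RLE = 7A21E8A3D


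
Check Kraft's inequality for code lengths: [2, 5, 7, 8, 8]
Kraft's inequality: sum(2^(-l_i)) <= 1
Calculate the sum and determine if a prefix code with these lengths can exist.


Sum = 2^(-2) + 2^(-5) + 2^(-7) + 2^(-8) + 2^(-8)
    = 0.25 + 0.03125 + 0.0078125 + 0.00390625 + 0.00390625
    = 76/256 = 0.296875
Since 0.296875 <= 1, Kraft's inequality IS satisfied.
A prefix code with these lengths CAN exist.

Kraft sum = 0.296875. Satisfied.


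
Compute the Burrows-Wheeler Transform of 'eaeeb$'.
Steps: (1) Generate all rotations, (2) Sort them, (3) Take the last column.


Rotations (sorted):
  0: $eaeeb -> last char: b
  1: aeeb$e -> last char: e
  2: b$eaee -> last char: e
  3: eaeeb$ -> last char: $
  4: eb$eae -> last char: e
  5: eeb$ea -> last char: a


BWT = bee$ea


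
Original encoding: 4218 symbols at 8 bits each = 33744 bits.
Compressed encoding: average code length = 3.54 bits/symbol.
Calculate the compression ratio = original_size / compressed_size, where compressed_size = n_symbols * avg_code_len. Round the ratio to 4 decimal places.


original_size = n_symbols * orig_bits = 4218 * 8 = 33744 bits
compressed_size = n_symbols * avg_code_len = 4218 * 3.54 = 14931.72 bits
ratio = original_size / compressed_size = 33744 / 14931.72 = 2.2599

Compression ratio = 2.2599


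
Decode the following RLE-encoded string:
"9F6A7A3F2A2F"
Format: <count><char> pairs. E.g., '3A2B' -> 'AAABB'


Expanding each <count><char> pair:
  9F -> 'FFFFFFFFF'
  6A -> 'AAAAAA'
  7A -> 'AAAAAAA'
  3F -> 'FFF'
  2A -> 'AA'
  2F -> 'FF'

Decoded = FFFFFFFFFAAAAAAAAAAAAAFFFAAFF


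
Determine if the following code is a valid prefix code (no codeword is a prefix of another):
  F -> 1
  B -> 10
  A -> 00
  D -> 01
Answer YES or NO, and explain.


Checking each pair (does one codeword prefix another?):
  F='1' vs B='10': prefix -- VIOLATION

NO -- this is NOT a valid prefix code. F (1) is a prefix of B (10).


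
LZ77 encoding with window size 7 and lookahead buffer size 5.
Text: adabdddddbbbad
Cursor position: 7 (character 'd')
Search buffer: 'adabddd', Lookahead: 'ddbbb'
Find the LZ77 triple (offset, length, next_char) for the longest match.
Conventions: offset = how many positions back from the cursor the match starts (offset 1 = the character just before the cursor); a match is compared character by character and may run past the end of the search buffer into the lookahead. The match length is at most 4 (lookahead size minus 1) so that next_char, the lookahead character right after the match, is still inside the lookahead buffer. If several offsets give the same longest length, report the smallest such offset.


Try each offset into the search buffer:
  offset=1 (pos 6, char 'd'): match length 2
  offset=2 (pos 5, char 'd'): match length 2
  offset=3 (pos 4, char 'd'): match length 2
  offset=4 (pos 3, char 'b'): match length 0
  offset=5 (pos 2, char 'a'): match length 0
  offset=6 (pos 1, char 'd'): match length 1
  offset=7 (pos 0, char 'a'): match length 0
Longest match has length 2, found at offsets 1, 2, 3; take the smallest, offset 1.
next_char = character at position 7 + 2 = 9 -> 'b'

Best match: offset=1, length=2 (matching 'dd' starting at position 6)
LZ77 triple: (1, 2, 'b')


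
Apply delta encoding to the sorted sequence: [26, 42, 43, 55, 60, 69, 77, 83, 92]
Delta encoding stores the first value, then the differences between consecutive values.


First value: 26
Deltas:
  42 - 26 = 16
  43 - 42 = 1
  55 - 43 = 12
  60 - 55 = 5
  69 - 60 = 9
  77 - 69 = 8
  83 - 77 = 6
  92 - 83 = 9


Delta encoded: [26, 16, 1, 12, 5, 9, 8, 6, 9]


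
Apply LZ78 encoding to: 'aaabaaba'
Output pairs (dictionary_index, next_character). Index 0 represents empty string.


LZ78 encoding steps:
Dictionary: {0: ''}
Step 1: w='' (idx 0), next='a' -> output (0, 'a'), add 'a' as idx 1
Step 2: w='a' (idx 1), next='a' -> output (1, 'a'), add 'aa' as idx 2
Step 3: w='' (idx 0), next='b' -> output (0, 'b'), add 'b' as idx 3
Step 4: w='aa' (idx 2), next='b' -> output (2, 'b'), add 'aab' as idx 4
Step 5: w='a' (idx 1), end of input -> output (1, '')


Encoded: [(0, 'a'), (1, 'a'), (0, 'b'), (2, 'b'), (1, '')]


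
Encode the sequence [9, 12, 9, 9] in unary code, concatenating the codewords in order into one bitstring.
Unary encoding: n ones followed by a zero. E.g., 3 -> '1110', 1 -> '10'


Encode each number as n ones followed by a terminating 0:
  9 -> 1111111110 (10 bits)
  12 -> 1111111111110 (13 bits)
  9 -> 1111111110 (10 bits)
  9 -> 1111111110 (10 bits)
Total length = 10 + 13 + 10 + 10 = 43 bits.

Unary([9, 12, 9, 9]) = 1111111110111111111111011111111101111111110 (43 bits)


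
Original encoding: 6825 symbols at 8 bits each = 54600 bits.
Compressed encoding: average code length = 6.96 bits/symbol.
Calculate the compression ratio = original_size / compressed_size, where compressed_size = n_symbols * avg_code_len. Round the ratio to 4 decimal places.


original_size = n_symbols * orig_bits = 6825 * 8 = 54600 bits
compressed_size = n_symbols * avg_code_len = 6825 * 6.96 = 47502.0 bits
ratio = original_size / compressed_size = 54600 / 47502.0 = 1.1494

Compression ratio = 1.1494


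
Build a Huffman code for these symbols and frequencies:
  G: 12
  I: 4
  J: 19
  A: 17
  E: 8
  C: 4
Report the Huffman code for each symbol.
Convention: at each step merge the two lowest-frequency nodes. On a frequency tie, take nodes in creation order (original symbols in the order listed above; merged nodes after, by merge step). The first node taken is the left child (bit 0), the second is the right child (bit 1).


Huffman tree construction:
Step 1: Merge I(4) + C(4) = 8
Step 2: Merge E(8) + (I+C)(8) = 16
Step 3: Merge G(12) + (E+(I+C))(16) = 28
Step 4: Merge A(17) + J(19) = 36
Step 5: Merge (G+(E+(I+C)))(28) + (A+J)(36) = 64
Read each symbol's code off the tree from the root (left child = 0, right child = 1).

Codes:
  G: 00 (length 2)
  I: 0110 (length 4)
  J: 11 (length 2)
  A: 10 (length 2)
  E: 010 (length 3)
  C: 0111 (length 4)
Average code length: 152/64 = 2.3750 bits/symbol


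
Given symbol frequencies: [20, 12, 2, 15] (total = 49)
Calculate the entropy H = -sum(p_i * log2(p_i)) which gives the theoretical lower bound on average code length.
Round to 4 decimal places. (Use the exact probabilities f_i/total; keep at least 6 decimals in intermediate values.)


Per-symbol terms -p_i * log2(p_i) with p_i = f_i/49:
  p = 20/49 = 0.408163: log2(p) = -1.292782, -p*log2(p) = 0.527666
  p = 12/49 = 0.244898: log2(p) = -2.029747, -p*log2(p) = 0.497081
  p = 2/49 = 0.040816: log2(p) = -4.614710, -p*log2(p) = 0.188356
  p = 15/49 = 0.306122: log2(p) = -1.707819, -p*log2(p) = 0.522802
H = 0.527666 + 0.497081 + 0.188356 + 0.522802 = 1.735905

H = 1.7359 bits/symbol


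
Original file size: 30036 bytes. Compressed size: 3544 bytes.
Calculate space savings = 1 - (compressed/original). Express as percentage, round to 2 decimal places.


ratio = compressed/original = 3544/30036 = 0.117992
savings = 1 - ratio = 1 - 0.117992 = 0.882008
as a percentage: 0.882008 * 100 = 88.2%

Space savings = 1 - 3544/30036 = 88.2%


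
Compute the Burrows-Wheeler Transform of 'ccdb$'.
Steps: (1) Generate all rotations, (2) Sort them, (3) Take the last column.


Rotations (sorted):
  0: $ccdb -> last char: b
  1: b$ccd -> last char: d
  2: ccdb$ -> last char: $
  3: cdb$c -> last char: c
  4: db$cc -> last char: c


BWT = bd$cc


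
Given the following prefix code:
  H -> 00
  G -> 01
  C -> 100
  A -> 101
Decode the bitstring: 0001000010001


Decoding step by step:
Bits 00 -> H
Bits 01 -> G
Bits 00 -> H
Bits 00 -> H
Bits 100 -> C
Bits 01 -> G


Decoded message: HGHHCG


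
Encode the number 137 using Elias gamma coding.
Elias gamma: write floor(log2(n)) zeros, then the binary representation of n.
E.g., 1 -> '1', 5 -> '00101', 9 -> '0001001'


num_bits = floor(log2(137)) + 1 = 8
leading_zeros = num_bits - 1 = 7
binary(137) = 10001001

Elias gamma(137) = '0000000' + '10001001' = 000000010001001 (15 bits)


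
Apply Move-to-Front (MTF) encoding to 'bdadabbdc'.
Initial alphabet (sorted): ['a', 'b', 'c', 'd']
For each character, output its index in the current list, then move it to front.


MTF encoding:
'b': index 1 in ['a', 'b', 'c', 'd'] -> ['b', 'a', 'c', 'd']
'd': index 3 in ['b', 'a', 'c', 'd'] -> ['d', 'b', 'a', 'c']
'a': index 2 in ['d', 'b', 'a', 'c'] -> ['a', 'd', 'b', 'c']
'd': index 1 in ['a', 'd', 'b', 'c'] -> ['d', 'a', 'b', 'c']
'a': index 1 in ['d', 'a', 'b', 'c'] -> ['a', 'd', 'b', 'c']
'b': index 2 in ['a', 'd', 'b', 'c'] -> ['b', 'a', 'd', 'c']
'b': index 0 in ['b', 'a', 'd', 'c'] -> ['b', 'a', 'd', 'c']
'd': index 2 in ['b', 'a', 'd', 'c'] -> ['d', 'b', 'a', 'c']
'c': index 3 in ['d', 'b', 'a', 'c'] -> ['c', 'd', 'b', 'a']


Output: [1, 3, 2, 1, 1, 2, 0, 2, 3]


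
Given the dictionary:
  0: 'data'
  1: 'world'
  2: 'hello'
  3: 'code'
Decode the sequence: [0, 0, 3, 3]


Look up each index in the dictionary:
  0 -> 'data'
  0 -> 'data'
  3 -> 'code'
  3 -> 'code'

Decoded: "data data code code"


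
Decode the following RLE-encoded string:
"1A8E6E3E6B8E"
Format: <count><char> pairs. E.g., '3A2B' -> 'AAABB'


Expanding each <count><char> pair:
  1A -> 'A'
  8E -> 'EEEEEEEE'
  6E -> 'EEEEEE'
  3E -> 'EEE'
  6B -> 'BBBBBB'
  8E -> 'EEEEEEEE'

Decoded = AEEEEEEEEEEEEEEEEEBBBBBBEEEEEEEE


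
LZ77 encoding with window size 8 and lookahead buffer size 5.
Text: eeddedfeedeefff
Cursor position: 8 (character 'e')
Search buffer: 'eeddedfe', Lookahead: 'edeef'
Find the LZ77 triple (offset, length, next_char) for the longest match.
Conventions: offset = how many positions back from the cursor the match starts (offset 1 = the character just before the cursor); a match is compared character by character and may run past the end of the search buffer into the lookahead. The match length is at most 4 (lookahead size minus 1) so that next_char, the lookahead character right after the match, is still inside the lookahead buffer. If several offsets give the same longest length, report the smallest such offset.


Try each offset into the search buffer:
  offset=1 (pos 7, char 'e'): match length 1
  offset=2 (pos 6, char 'f'): match length 0
  offset=3 (pos 5, char 'd'): match length 0
  offset=4 (pos 4, char 'e'): match length 2
  offset=5 (pos 3, char 'd'): match length 0
  offset=6 (pos 2, char 'd'): match length 0
  offset=7 (pos 1, char 'e'): match length 2
  offset=8 (pos 0, char 'e'): match length 1
Longest match has length 2, found at offsets 4, 7; take the smallest, offset 4.
next_char = character at position 8 + 2 = 10 -> 'e'

Best match: offset=4, length=2 (matching 'ed' starting at position 4)
LZ77 triple: (4, 2, 'e')


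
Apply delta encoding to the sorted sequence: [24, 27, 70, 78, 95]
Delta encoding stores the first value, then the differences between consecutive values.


First value: 24
Deltas:
  27 - 24 = 3
  70 - 27 = 43
  78 - 70 = 8
  95 - 78 = 17


Delta encoded: [24, 3, 43, 8, 17]


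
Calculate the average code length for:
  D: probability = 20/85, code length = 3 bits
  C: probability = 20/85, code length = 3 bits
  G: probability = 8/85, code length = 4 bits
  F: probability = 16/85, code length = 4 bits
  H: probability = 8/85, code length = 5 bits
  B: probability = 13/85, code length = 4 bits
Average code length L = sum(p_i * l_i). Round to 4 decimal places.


Weighted contributions p_i * l_i:
  D: (20/85) * 3 = 60/85
  C: (20/85) * 3 = 60/85
  G: (8/85) * 4 = 32/85
  F: (16/85) * 4 = 64/85
  H: (8/85) * 5 = 40/85
  B: (13/85) * 4 = 52/85
Sum = (60 + 60 + 32 + 64 + 40 + 52)/85 = 308/85

L = 308/85 = 3.6235 bits/symbol


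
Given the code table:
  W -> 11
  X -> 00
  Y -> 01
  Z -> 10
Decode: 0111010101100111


Decoding:
01 -> Y
11 -> W
01 -> Y
01 -> Y
01 -> Y
10 -> Z
01 -> Y
11 -> W


Result: YWYYYZYW


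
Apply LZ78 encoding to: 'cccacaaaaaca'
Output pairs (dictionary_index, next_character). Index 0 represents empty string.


LZ78 encoding steps:
Dictionary: {0: ''}
Step 1: w='' (idx 0), next='c' -> output (0, 'c'), add 'c' as idx 1
Step 2: w='c' (idx 1), next='c' -> output (1, 'c'), add 'cc' as idx 2
Step 3: w='' (idx 0), next='a' -> output (0, 'a'), add 'a' as idx 3
Step 4: w='c' (idx 1), next='a' -> output (1, 'a'), add 'ca' as idx 4
Step 5: w='a' (idx 3), next='a' -> output (3, 'a'), add 'aa' as idx 5
Step 6: w='aa' (idx 5), next='c' -> output (5, 'c'), add 'aac' as idx 6
Step 7: w='a' (idx 3), end of input -> output (3, '')


Encoded: [(0, 'c'), (1, 'c'), (0, 'a'), (1, 'a'), (3, 'a'), (5, 'c'), (3, '')]


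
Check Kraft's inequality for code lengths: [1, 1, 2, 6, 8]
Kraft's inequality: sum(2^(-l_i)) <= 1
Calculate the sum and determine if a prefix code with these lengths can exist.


Sum = 2^(-1) + 2^(-1) + 2^(-2) + 2^(-6) + 2^(-8)
    = 0.5 + 0.5 + 0.25 + 0.015625 + 0.00390625
    = 325/256 = 1.26953125
Since 1.26953125 > 1, Kraft's inequality is NOT satisfied.
A prefix code with these lengths CANNOT exist.

Kraft sum = 1.26953125. Not satisfied.


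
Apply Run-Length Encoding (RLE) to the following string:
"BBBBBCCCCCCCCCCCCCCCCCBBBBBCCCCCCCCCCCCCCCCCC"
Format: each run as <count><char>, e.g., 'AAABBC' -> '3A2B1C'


Scanning runs left to right:
  i=0: run of 'B' x 5 -> '5B'
  i=5: run of 'C' x 17 -> '17C'
  i=22: run of 'B' x 5 -> '5B'
  i=27: run of 'C' x 18 -> '18C'

RLE = 5B17C5B18C


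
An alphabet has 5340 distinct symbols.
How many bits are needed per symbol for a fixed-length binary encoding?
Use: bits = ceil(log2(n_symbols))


log2(5340) = 12.3826
Bracket: 2^12 = 4096 < 5340 <= 2^13 = 8192
So ceil(log2(5340)) = 13

bits = ceil(log2(5340)) = ceil(12.3826) = 13 bits


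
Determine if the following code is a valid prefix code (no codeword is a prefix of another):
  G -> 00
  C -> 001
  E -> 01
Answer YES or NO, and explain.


Checking each pair (does one codeword prefix another?):
  G='00' vs C='001': prefix -- VIOLATION

NO -- this is NOT a valid prefix code. G (00) is a prefix of C (001).


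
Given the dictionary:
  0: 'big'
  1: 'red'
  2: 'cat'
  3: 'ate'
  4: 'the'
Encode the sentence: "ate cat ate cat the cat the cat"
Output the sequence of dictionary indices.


Look up each word in the dictionary:
  'ate' -> 3
  'cat' -> 2
  'ate' -> 3
  'cat' -> 2
  'the' -> 4
  'cat' -> 2
  'the' -> 4
  'cat' -> 2

Encoded: [3, 2, 3, 2, 4, 2, 4, 2]


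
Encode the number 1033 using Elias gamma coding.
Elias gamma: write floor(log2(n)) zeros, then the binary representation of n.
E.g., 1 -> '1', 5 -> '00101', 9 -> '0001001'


num_bits = floor(log2(1033)) + 1 = 11
leading_zeros = num_bits - 1 = 10
binary(1033) = 10000001001

Elias gamma(1033) = '0000000000' + '10000001001' = 000000000010000001001 (21 bits)


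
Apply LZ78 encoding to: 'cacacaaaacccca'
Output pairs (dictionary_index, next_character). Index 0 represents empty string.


LZ78 encoding steps:
Dictionary: {0: ''}
Step 1: w='' (idx 0), next='c' -> output (0, 'c'), add 'c' as idx 1
Step 2: w='' (idx 0), next='a' -> output (0, 'a'), add 'a' as idx 2
Step 3: w='c' (idx 1), next='a' -> output (1, 'a'), add 'ca' as idx 3
Step 4: w='ca' (idx 3), next='a' -> output (3, 'a'), add 'caa' as idx 4
Step 5: w='a' (idx 2), next='a' -> output (2, 'a'), add 'aa' as idx 5
Step 6: w='c' (idx 1), next='c' -> output (1, 'c'), add 'cc' as idx 6
Step 7: w='cc' (idx 6), next='a' -> output (6, 'a'), add 'cca' as idx 7


Encoded: [(0, 'c'), (0, 'a'), (1, 'a'), (3, 'a'), (2, 'a'), (1, 'c'), (6, 'a')]


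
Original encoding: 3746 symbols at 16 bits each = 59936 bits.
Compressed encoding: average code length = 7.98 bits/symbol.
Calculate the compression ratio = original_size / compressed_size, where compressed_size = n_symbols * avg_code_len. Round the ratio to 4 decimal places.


original_size = n_symbols * orig_bits = 3746 * 16 = 59936 bits
compressed_size = n_symbols * avg_code_len = 3746 * 7.98 = 29893.08 bits
ratio = original_size / compressed_size = 59936 / 29893.08 = 2.005

Compression ratio = 2.005


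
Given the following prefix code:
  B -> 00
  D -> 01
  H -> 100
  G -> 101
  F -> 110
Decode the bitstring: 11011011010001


Decoding step by step:
Bits 110 -> F
Bits 110 -> F
Bits 110 -> F
Bits 100 -> H
Bits 01 -> D


Decoded message: FFFHD


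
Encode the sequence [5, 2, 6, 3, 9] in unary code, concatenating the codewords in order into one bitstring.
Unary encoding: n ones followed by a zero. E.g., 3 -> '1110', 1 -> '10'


Encode each number as n ones followed by a terminating 0:
  5 -> 111110 (6 bits)
  2 -> 110 (3 bits)
  6 -> 1111110 (7 bits)
  3 -> 1110 (4 bits)
  9 -> 1111111110 (10 bits)
Total length = 6 + 3 + 7 + 4 + 10 = 30 bits.

Unary([5, 2, 6, 3, 9]) = 111110110111111011101111111110 (30 bits)


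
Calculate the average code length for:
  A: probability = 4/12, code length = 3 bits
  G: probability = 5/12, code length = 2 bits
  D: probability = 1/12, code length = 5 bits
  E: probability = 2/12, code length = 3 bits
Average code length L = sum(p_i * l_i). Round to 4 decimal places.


Weighted contributions p_i * l_i:
  A: (4/12) * 3 = 12/12
  G: (5/12) * 2 = 10/12
  D: (1/12) * 5 = 5/12
  E: (2/12) * 3 = 6/12
Sum = (12 + 10 + 5 + 6)/12 = 33/12

L = 33/12 = 2.7500 bits/symbol


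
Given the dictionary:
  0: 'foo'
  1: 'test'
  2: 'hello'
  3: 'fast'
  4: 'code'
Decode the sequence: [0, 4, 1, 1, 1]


Look up each index in the dictionary:
  0 -> 'foo'
  4 -> 'code'
  1 -> 'test'
  1 -> 'test'
  1 -> 'test'

Decoded: "foo code test test test"


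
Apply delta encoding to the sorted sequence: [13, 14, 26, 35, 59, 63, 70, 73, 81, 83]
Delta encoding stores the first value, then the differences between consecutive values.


First value: 13
Deltas:
  14 - 13 = 1
  26 - 14 = 12
  35 - 26 = 9
  59 - 35 = 24
  63 - 59 = 4
  70 - 63 = 7
  73 - 70 = 3
  81 - 73 = 8
  83 - 81 = 2


Delta encoded: [13, 1, 12, 9, 24, 4, 7, 3, 8, 2]


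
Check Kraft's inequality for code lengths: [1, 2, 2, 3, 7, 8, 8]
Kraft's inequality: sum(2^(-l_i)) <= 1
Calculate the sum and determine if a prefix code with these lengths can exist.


Sum = 2^(-1) + 2^(-2) + 2^(-2) + 2^(-3) + 2^(-7) + 2^(-8) + 2^(-8)
    = 0.5 + 0.25 + 0.25 + 0.125 + 0.0078125 + 0.00390625 + 0.00390625
    = 292/256 = 1.140625
Since 1.140625 > 1, Kraft's inequality is NOT satisfied.
A prefix code with these lengths CANNOT exist.

Kraft sum = 1.140625. Not satisfied.


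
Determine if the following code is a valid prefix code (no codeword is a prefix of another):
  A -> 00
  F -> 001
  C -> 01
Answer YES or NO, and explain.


Checking each pair (does one codeword prefix another?):
  A='00' vs F='001': prefix -- VIOLATION

NO -- this is NOT a valid prefix code. A (00) is a prefix of F (001).


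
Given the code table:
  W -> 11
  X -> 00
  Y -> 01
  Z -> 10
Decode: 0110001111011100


Decoding:
01 -> Y
10 -> Z
00 -> X
11 -> W
11 -> W
01 -> Y
11 -> W
00 -> X


Result: YZXWWYWX


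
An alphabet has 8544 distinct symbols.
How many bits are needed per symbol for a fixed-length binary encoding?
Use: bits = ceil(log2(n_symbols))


log2(8544) = 13.0607
Bracket: 2^13 = 8192 < 8544 <= 2^14 = 16384
So ceil(log2(8544)) = 14

bits = ceil(log2(8544)) = ceil(13.0607) = 14 bits


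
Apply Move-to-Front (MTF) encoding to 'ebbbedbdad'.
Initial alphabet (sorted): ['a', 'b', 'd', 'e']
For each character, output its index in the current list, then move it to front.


MTF encoding:
'e': index 3 in ['a', 'b', 'd', 'e'] -> ['e', 'a', 'b', 'd']
'b': index 2 in ['e', 'a', 'b', 'd'] -> ['b', 'e', 'a', 'd']
'b': index 0 in ['b', 'e', 'a', 'd'] -> ['b', 'e', 'a', 'd']
'b': index 0 in ['b', 'e', 'a', 'd'] -> ['b', 'e', 'a', 'd']
'e': index 1 in ['b', 'e', 'a', 'd'] -> ['e', 'b', 'a', 'd']
'd': index 3 in ['e', 'b', 'a', 'd'] -> ['d', 'e', 'b', 'a']
'b': index 2 in ['d', 'e', 'b', 'a'] -> ['b', 'd', 'e', 'a']
'd': index 1 in ['b', 'd', 'e', 'a'] -> ['d', 'b', 'e', 'a']
'a': index 3 in ['d', 'b', 'e', 'a'] -> ['a', 'd', 'b', 'e']
'd': index 1 in ['a', 'd', 'b', 'e'] -> ['d', 'a', 'b', 'e']


Output: [3, 2, 0, 0, 1, 3, 2, 1, 3, 1]


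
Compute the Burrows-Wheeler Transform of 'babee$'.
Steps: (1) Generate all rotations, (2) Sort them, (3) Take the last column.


Rotations (sorted):
  0: $babee -> last char: e
  1: abee$b -> last char: b
  2: babee$ -> last char: $
  3: bee$ba -> last char: a
  4: e$babe -> last char: e
  5: ee$bab -> last char: b


BWT = eb$aeb


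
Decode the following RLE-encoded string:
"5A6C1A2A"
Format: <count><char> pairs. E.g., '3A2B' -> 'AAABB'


Expanding each <count><char> pair:
  5A -> 'AAAAA'
  6C -> 'CCCCCC'
  1A -> 'A'
  2A -> 'AA'

Decoded = AAAAACCCCCCAAA


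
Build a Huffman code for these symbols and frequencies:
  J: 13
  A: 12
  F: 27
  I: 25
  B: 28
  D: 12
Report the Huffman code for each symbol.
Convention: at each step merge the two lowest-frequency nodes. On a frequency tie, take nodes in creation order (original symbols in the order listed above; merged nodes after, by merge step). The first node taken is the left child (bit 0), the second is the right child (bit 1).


Huffman tree construction:
Step 1: Merge A(12) + D(12) = 24
Step 2: Merge J(13) + (A+D)(24) = 37
Step 3: Merge I(25) + F(27) = 52
Step 4: Merge B(28) + (J+(A+D))(37) = 65
Step 5: Merge (I+F)(52) + (B+(J+(A+D)))(65) = 117
Read each symbol's code off the tree from the root (left child = 0, right child = 1).

Codes:
  J: 110 (length 3)
  A: 1110 (length 4)
  F: 01 (length 2)
  I: 00 (length 2)
  B: 10 (length 2)
  D: 1111 (length 4)
Average code length: 295/117 = 2.5214 bits/symbol


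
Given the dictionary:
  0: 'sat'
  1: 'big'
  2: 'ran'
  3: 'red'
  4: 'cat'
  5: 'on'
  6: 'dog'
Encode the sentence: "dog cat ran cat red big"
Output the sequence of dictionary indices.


Look up each word in the dictionary:
  'dog' -> 6
  'cat' -> 4
  'ran' -> 2
  'cat' -> 4
  'red' -> 3
  'big' -> 1

Encoded: [6, 4, 2, 4, 3, 1]


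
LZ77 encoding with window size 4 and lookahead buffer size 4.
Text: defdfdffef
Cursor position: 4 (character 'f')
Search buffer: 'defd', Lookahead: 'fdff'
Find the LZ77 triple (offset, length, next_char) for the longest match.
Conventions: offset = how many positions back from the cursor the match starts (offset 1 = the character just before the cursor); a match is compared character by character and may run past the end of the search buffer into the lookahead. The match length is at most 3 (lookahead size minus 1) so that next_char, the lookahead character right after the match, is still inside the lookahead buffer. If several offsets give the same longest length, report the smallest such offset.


Try each offset into the search buffer:
  offset=1 (pos 3, char 'd'): match length 0
  offset=2 (pos 2, char 'f'): match length 3
  offset=3 (pos 1, char 'e'): match length 0
  offset=4 (pos 0, char 'd'): match length 0
Longest match has length 3 at offset 2.
next_char = character at position 4 + 3 = 7 -> 'f'

Best match: offset=2, length=3 (matching 'fdf' starting at position 2)
LZ77 triple: (2, 3, 'f')


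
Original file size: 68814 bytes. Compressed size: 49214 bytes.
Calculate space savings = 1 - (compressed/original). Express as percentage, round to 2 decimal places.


ratio = compressed/original = 49214/68814 = 0.715174
savings = 1 - ratio = 1 - 0.715174 = 0.284826
as a percentage: 0.284826 * 100 = 28.48%

Space savings = 1 - 49214/68814 = 28.48%


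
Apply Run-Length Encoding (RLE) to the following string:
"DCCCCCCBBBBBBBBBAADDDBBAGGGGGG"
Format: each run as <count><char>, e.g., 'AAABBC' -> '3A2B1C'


Scanning runs left to right:
  i=0: run of 'D' x 1 -> '1D'
  i=1: run of 'C' x 6 -> '6C'
  i=7: run of 'B' x 9 -> '9B'
  i=16: run of 'A' x 2 -> '2A'
  i=18: run of 'D' x 3 -> '3D'
  i=21: run of 'B' x 2 -> '2B'
  i=23: run of 'A' x 1 -> '1A'
  i=24: run of 'G' x 6 -> '6G'

RLE = 1D6C9B2A3D2B1A6G


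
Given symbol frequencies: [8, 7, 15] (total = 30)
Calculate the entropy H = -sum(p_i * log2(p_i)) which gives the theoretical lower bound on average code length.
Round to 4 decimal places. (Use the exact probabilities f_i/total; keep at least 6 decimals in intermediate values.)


Per-symbol terms -p_i * log2(p_i) with p_i = f_i/30:
  p = 8/30 = 0.266667: log2(p) = -1.906891, -p*log2(p) = 0.508504
  p = 7/30 = 0.233333: log2(p) = -2.099536, -p*log2(p) = 0.489892
  p = 15/30 = 0.500000: log2(p) = -1.000000, -p*log2(p) = 0.500000
H = 0.508504 + 0.489892 + 0.500000 = 1.498396

H = 1.4984 bits/symbol


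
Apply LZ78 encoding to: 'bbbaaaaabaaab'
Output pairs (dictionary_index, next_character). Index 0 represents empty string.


LZ78 encoding steps:
Dictionary: {0: ''}
Step 1: w='' (idx 0), next='b' -> output (0, 'b'), add 'b' as idx 1
Step 2: w='b' (idx 1), next='b' -> output (1, 'b'), add 'bb' as idx 2
Step 3: w='' (idx 0), next='a' -> output (0, 'a'), add 'a' as idx 3
Step 4: w='a' (idx 3), next='a' -> output (3, 'a'), add 'aa' as idx 4
Step 5: w='aa' (idx 4), next='b' -> output (4, 'b'), add 'aab' as idx 5
Step 6: w='aa' (idx 4), next='a' -> output (4, 'a'), add 'aaa' as idx 6
Step 7: w='b' (idx 1), end of input -> output (1, '')


Encoded: [(0, 'b'), (1, 'b'), (0, 'a'), (3, 'a'), (4, 'b'), (4, 'a'), (1, '')]


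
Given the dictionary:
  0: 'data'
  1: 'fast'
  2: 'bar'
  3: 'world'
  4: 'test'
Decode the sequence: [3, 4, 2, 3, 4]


Look up each index in the dictionary:
  3 -> 'world'
  4 -> 'test'
  2 -> 'bar'
  3 -> 'world'
  4 -> 'test'

Decoded: "world test bar world test"


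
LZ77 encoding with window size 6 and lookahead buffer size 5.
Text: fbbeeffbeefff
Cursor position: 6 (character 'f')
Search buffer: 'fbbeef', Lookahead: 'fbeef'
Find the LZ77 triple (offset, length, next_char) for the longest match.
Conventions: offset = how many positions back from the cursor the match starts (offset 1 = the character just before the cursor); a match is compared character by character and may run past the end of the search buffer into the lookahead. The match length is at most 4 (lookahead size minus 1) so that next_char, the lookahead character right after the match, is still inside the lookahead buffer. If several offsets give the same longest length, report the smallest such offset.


Try each offset into the search buffer:
  offset=1 (pos 5, char 'f'): match length 1
  offset=2 (pos 4, char 'e'): match length 0
  offset=3 (pos 3, char 'e'): match length 0
  offset=4 (pos 2, char 'b'): match length 0
  offset=5 (pos 1, char 'b'): match length 0
  offset=6 (pos 0, char 'f'): match length 2
Longest match has length 2 at offset 6.
next_char = character at position 6 + 2 = 8 -> 'e'

Best match: offset=6, length=2 (matching 'fb' starting at position 0)
LZ77 triple: (6, 2, 'e')
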